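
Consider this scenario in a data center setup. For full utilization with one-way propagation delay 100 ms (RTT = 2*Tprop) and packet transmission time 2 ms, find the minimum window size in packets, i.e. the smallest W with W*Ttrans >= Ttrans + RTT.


Given: Ttrans = 2 ms, RTT = 200 ms (= 2 * Tprop, Tprop = 100 ms)
Time until first ACK returns = Ttrans + RTT = 2 + 200 = 202 ms
Need W * Ttrans >= Ttrans + RTT  ->  W >= (Ttrans + RTT) / Ttrans
(Ttrans + RTT) / Ttrans = 202 / 2 = 101
W_min = ceil(101) = 101

101


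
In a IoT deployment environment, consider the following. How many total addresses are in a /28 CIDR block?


Given: CIDR prefix /28
Host bits = 32 - 28 = 4
Total addresses = 2^4 = 16

16


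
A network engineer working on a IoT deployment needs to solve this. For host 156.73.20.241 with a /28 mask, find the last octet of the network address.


Given: IP = 156.73.20.241, prefix = /28
Subnet mask = 255.255.255.240
Last octet of IP: 241
Last octet of mask: 240
Network last octet = 241 AND 240 = 240

240


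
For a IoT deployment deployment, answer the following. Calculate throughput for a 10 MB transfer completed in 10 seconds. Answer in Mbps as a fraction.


Given: file = 10 MB, time = 10 s
File in Mb = 10 * 8 = 80 Mb
Throughput = 80 / 10 Mbps
Throughput = 8 Mbps

8


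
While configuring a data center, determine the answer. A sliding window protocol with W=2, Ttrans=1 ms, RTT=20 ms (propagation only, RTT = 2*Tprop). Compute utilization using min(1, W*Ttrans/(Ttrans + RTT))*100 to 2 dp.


Given: W = 2, Ttrans = 1 ms, RTT = 20 ms (= 2 * Tprop, Tprop = 10 ms)
Cycle time = Ttrans + RTT = 1 + 20 = 21 ms (first packet sent until its ACK returns)
W * Ttrans = 2 * 1 = 2 ms of sending per cycle
W * Ttrans / (Ttrans + RTT) = 2 / 21 = 0.095238
U = min(1, 0.095238) = 0.095238
U% = 9.52%

9.52


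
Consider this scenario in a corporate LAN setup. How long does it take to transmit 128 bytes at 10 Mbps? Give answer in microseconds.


Given: packet = 128 bytes, bandwidth = 10 Mbps
Packet in bits = 128 * 8 = 1024 bits
Bandwidth = 10 * 10^6 = 10000000 bps
Time = 1024 / 10000000 seconds
Time in us = 1024 * 10^6 / 10000000 = 102.4

102.4


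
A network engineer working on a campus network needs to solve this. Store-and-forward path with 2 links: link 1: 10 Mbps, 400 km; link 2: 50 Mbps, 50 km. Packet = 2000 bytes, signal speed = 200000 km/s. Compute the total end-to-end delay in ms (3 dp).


Packet = 2000 bytes = 16000 bits. Store-and-forward: sum (t_trans + t_prop) per link.
Link 1: t_trans = 16000/(10*10^6) s = 1.6000 ms; t_prop = 400/200000 s = 2.0000 ms; subtotal = 3.6000 ms
Link 2: t_trans = 16000/(50*10^6) s = 0.3200 ms; t_prop = 50/200000 s = 0.2500 ms; subtotal = 0.5700 ms
End-to-end = 3.6000 + 0.5700 = 4.1700 ms -> 4.170 ms (3 dp)

4.170


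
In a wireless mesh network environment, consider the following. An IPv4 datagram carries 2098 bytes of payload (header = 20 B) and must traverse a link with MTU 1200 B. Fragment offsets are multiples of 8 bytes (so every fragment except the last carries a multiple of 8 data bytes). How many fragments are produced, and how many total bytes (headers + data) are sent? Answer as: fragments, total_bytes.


Max data per non-final fragment = floor((MTU - header)/8)*8 = floor((1200 - 20)/8)*8 = floor(1180/8)*8 = 1176 B
Final fragment needs no 8-byte alignment: it can carry up to MTU - header = 1180 B
Non-final fragments needed = ceil((payload - 1180) / 1176) = ceil(918/1176) = ceil(0.7806) = 1
Number of fragments = 1 + 1 = 2
Fragment sizes (data): 1 * 1176 B + 922 B (last, 922 <= 1180 OK)
Total bytes sent = payload + n_frags * header = 2098 + 2*20 = 2098 + 40 = 2138 B

2, 2138


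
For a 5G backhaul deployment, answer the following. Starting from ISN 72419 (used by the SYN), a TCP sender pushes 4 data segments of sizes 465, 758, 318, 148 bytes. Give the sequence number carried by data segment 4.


The SYN occupies sequence number ISN = 72419, so the first data byte is ISN + 1 = 72420.
SEQ of data segment i = (ISN + 1) + sum of payload sizes of segments 1..i-1.
Segment 1: SEQ = 72420, payload = 465 bytes
Segment 2: SEQ = 72885, payload = 758 bytes
Segment 3: SEQ = 73643, payload = 318 bytes
Segment 4: SEQ = 73961, payload = 148 bytes
SEQ of segment 4 = 72420 + 465 + 758 + 318 = 73961

73961


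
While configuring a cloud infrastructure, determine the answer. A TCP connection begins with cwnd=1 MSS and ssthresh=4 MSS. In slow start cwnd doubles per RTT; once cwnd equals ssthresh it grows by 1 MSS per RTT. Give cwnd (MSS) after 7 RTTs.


RTT 0: cwnd = 1 MSS (initial)
RTT 1: cwnd = 2 MSS (slow start, doubled)
RTT 2: cwnd = 4 MSS (slow start, doubled)
RTT 3: cwnd = 5 MSS (congestion avoidance, +1)
RTT 4: cwnd = 6 MSS (congestion avoidance, +1)
RTT 5: cwnd = 7 MSS (congestion avoidance, +1)
RTT 6: cwnd = 8 MSS (congestion avoidance, +1)
RTT 7: cwnd = 9 MSS (congestion avoidance, +1)

9


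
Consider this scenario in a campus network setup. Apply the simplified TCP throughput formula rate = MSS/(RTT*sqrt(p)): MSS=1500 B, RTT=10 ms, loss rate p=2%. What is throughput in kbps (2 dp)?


Given: MSS = 1500 bytes, RTT = 10 ms, loss = 2%
RTT in seconds = 10 / 1000 = 0.01
Loss rate = 2% = 0.02
sqrt(loss) = sqrt(0.02) = 0.141421356237
Throughput (bytes/s) = 1500 / (0.01 * 0.141421356237) = 1060660.1718
Throughput (kbps) = 1060660.1718 * 8 / 1000 = 8485.281374 -> 8485.28 kbps (2 dp)

8485.28


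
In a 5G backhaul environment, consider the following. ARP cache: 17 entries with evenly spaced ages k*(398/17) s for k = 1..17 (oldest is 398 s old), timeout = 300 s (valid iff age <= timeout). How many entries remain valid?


Ages are k * 398/17 s for k = 1..17 (spacing = 23.4118 s).
Entry k is valid iff k * 398/17 <= 300 iff k <= 17 * 300 / 398 = 12.8141
n_valid = floor(12.8141) = 12
(n_stale = 17 - 12 = 5)

12


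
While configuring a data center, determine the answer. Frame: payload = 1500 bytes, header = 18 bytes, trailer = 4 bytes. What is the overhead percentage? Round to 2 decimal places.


Given: payload = 1500 B, header = 18 B, trailer = 4 B
Overhead bytes = header + trailer = 18 + 4 = 22
Total frame = payload + overhead = 1500 + 22 = 1522
Overhead % = 22 / 1522 * 100 = 1.4455% -> 1.45% (2 dp)

1.45


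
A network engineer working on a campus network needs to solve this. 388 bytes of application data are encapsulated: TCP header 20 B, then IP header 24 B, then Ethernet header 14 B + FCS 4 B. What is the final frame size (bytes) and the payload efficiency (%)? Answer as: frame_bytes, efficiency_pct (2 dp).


TCP segment = 388 + 20 = 408 B
IP packet = 408 + 24 = 432 B
Ethernet frame = 432 + 14 + 4 = 450 B
Efficiency = app / frame = 388 / 450 = 0.862222 = 86.2222% -> 86.22% (2 dp)

450, 86.22


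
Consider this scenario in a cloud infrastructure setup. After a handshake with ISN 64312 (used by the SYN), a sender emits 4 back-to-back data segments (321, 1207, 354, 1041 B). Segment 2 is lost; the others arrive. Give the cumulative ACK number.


SYN uses sequence number 64312; first data byte = ISN + 1 = 64313.
Segment 1: SEQ = 64313, len = 321 B, covers [64313, 64633]
Segment 2: SEQ = 64634, len = 1207 B, covers [64634, 65840] [LOST]
Segment 3: SEQ = 65841, len = 354 B, covers [65841, 66194]
Segment 4: SEQ = 66195, len = 1041 B, covers [66195, 67235]
In-order data received: bytes [64313, 64633] (segments 1..1).
Segment 2 missing -> gap begins at byte 64634; later segments buffered out of order.
Cumulative ACK = next expected in-order byte = 64313 + 321 = 64634

64634


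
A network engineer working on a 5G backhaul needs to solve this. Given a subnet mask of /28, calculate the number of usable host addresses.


Given: subnet mask /28
Host bits = 32 - 28 = 4
Total addresses = 2^4 = 16
Usable hosts = 16 - 2 (network + broadcast) = 14

14


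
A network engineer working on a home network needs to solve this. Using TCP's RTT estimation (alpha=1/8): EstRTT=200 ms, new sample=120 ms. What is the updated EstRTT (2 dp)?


Given: EstRTT = 200 ms, SampleRTT = 120 ms, alpha = 1/8
New EstRTT = (1 - alpha) * EstRTT + alpha * SampleRTT
(7/8) * 200 = 175
(1/8) * 120 = 15
New EstRTT = 175 + 15 = 190 ms -> 190.00 ms (2 dp)

190.00


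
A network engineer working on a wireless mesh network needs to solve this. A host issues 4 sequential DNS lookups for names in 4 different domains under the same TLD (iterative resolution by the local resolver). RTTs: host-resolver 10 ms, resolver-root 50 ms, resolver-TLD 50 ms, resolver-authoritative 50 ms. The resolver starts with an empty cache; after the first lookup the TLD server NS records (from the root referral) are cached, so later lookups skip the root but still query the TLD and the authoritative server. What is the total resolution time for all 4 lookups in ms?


Lookup 1 (cold cache): local + root + TLD + auth = 10 + 50 + 50 + 50 = 160 ms
Lookups 2..4 (TLD NS cached -> skip root; new domain -> still ask TLD and auth): local + TLD + auth = 10 + 50 + 50 = 110 ms each
Remaining 3 lookups: 3 * 110 = 330 ms
Total = 160 + 330 = 490 ms

490


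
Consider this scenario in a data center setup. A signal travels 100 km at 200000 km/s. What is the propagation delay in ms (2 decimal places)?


Given: distance = 100 km, speed = 200000 km/s
Delay = distance / speed = 100 / 200000 seconds
Delay in ms = 100 * 1000 / 200000
Delay = 0.5000 ms
Rounded to 2 dp = 0.50 ms

0.50


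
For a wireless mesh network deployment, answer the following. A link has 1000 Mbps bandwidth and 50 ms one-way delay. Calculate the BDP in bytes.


Given: bandwidth = 1000 Mbps, delay = 50 ms
BDP in bits = 1000 * 10^6 * 50 / 1000
BDP in bits = 50000000
BDP in bytes = 50000000 / 8 = 6250000

6250000


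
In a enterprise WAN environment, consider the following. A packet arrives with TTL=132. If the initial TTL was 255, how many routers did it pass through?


Given: initial TTL = 255, received TTL = 132
Hops = initial TTL - received TTL
Hops = 255 - 132 = 123

123


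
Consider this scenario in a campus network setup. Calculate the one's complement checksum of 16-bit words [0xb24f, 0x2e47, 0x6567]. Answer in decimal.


Given words: [0xb24f, 0x2e47, 0x6567]
Step 1: Sum all words
Raw sum = 45647 + 11847 + 25959 = 83453
Step 2: Fold carry: (17917 + 1) = 17918
One's complement = ~17918 & 0xFFFF = 47617

47617


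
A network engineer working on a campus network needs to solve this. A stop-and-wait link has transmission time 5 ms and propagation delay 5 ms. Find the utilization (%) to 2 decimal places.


Given: Ttrans = 5 ms, Tprop = 5 ms
RTT = 2 * Tprop = 2 * 5 = 10 ms
U = Ttrans / (Ttrans + RTT)
U = 5 / (5 + 10)
U = 5 / 15 = 0.333333
U% = 33.33%

33.33


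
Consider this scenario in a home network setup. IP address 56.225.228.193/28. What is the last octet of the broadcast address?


Given: IP = 56.225.228.193, prefix = /28
Host bits = 32 - 28 = 4
Network last octet = 193 AND mask = 192
Host part size = 2^4 - 1 = 15
Broadcast last octet = 192 OR 15 = 207

207


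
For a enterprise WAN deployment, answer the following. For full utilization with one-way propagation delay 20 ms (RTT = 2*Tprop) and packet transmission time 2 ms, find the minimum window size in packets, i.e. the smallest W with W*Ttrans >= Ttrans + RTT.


Given: Ttrans = 2 ms, RTT = 40 ms (= 2 * Tprop, Tprop = 20 ms)
Time until first ACK returns = Ttrans + RTT = 2 + 40 = 42 ms
Need W * Ttrans >= Ttrans + RTT  ->  W >= (Ttrans + RTT) / Ttrans
(Ttrans + RTT) / Ttrans = 42 / 2 = 21
W_min = ceil(21) = 21

21


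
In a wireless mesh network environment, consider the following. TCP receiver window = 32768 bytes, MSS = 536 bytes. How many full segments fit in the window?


Given: RWND = 32768 bytes, MSS = 536 bytes
Full segments = floor(RWND / MSS)
Full segments = floor(32768 / 536)
Full segments = floor(61.1343) = 61

61


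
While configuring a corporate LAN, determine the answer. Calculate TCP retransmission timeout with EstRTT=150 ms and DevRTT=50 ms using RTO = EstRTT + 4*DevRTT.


Given: EstRTT = 150 ms, DevRTT = 50 ms
Timeout = EstRTT + 4 * DevRTT
4 * DevRTT = 4 * 50 = 200
Timeout = 150 + 200 = 350 ms

350


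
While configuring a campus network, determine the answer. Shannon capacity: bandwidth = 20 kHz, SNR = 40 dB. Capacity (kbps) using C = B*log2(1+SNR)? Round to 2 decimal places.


Given: B = 20 kHz, SNR = 40 dB
SNR linear = 10^(40/10) = 10000
1 + SNR = 10001
log2(10001) = 13.2878566418
C = 20 * 1000 * 13.2878566418 = 265757.1328 bps
C = 265.757133 kbps -> 265.76 kbps (2 dp)

265.76


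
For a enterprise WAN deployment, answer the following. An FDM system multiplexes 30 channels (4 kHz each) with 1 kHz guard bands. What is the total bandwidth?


Given: 30 channels, 4 kHz each, guard = 1 kHz
Channel bandwidth = 30 * 4 = 120 kHz
Guard bands = 29 gaps * 1 kHz = 29 kHz
Total = 120 + 29 = 149 kHz

149


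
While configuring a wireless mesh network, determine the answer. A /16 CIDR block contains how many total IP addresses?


Given: CIDR prefix /16
Host bits = 32 - 16 = 16
Total addresses = 2^16 = 65536

65536


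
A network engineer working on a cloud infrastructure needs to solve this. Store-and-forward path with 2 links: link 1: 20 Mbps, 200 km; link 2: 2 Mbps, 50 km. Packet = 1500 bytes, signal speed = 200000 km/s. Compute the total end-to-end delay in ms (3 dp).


Packet = 1500 bytes = 12000 bits. Store-and-forward: sum (t_trans + t_prop) per link.
Link 1: t_trans = 12000/(20*10^6) s = 0.6000 ms; t_prop = 200/200000 s = 1.0000 ms; subtotal = 1.6000 ms
Link 2: t_trans = 12000/(2*10^6) s = 6.0000 ms; t_prop = 50/200000 s = 0.2500 ms; subtotal = 6.2500 ms
End-to-end = 1.6000 + 6.2500 = 7.8500 ms -> 7.850 ms (3 dp)

7.850


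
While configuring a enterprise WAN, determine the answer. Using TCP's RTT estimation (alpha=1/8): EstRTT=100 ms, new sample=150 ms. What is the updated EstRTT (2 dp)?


Given: EstRTT = 100 ms, SampleRTT = 150 ms, alpha = 1/8
New EstRTT = (1 - alpha) * EstRTT + alpha * SampleRTT
(7/8) * 100 = 87.5
(1/8) * 150 = 18.75
New EstRTT = 87.5 + 18.75 = 106.25 ms -> 106.25 ms (2 dp)

106.25


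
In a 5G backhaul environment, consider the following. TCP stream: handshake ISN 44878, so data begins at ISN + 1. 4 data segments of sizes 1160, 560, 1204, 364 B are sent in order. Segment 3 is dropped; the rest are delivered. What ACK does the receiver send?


SYN uses sequence number 44878; first data byte = ISN + 1 = 44879.
Segment 1: SEQ = 44879, len = 1160 B, covers [44879, 46038]
Segment 2: SEQ = 46039, len = 560 B, covers [46039, 46598]
Segment 3: SEQ = 46599, len = 1204 B, covers [46599, 47802] [LOST]
Segment 4: SEQ = 47803, len = 364 B, covers [47803, 48166]
In-order data received: bytes [44879, 46598] (segments 1..2).
Segment 3 missing -> gap begins at byte 46599; later segments buffered out of order.
Cumulative ACK = next expected in-order byte = 44879 + 1160 + 560 = 46599

46599


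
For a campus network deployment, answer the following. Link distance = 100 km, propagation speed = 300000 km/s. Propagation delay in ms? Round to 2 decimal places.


Given: distance = 100 km, speed = 300000 km/s
Delay = distance / speed = 100 / 300000 seconds
Delay in ms = 100 * 1000 / 300000
Delay = 0.3333 ms
Rounded to 2 dp = 0.33 ms

0.33


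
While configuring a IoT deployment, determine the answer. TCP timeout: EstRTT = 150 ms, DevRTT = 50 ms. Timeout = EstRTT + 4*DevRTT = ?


Given: EstRTT = 150 ms, DevRTT = 50 ms
Timeout = EstRTT + 4 * DevRTT
4 * DevRTT = 4 * 50 = 200
Timeout = 150 + 200 = 350 ms

350


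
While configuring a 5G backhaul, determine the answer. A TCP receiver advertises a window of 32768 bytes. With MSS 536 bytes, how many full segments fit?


Given: RWND = 32768 bytes, MSS = 536 bytes
Full segments = floor(RWND / MSS)
Full segments = floor(32768 / 536)
Full segments = floor(61.1343) = 61

61


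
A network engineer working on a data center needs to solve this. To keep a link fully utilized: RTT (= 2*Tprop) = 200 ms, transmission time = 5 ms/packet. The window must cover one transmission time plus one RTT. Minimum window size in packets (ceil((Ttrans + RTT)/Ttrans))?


Given: Ttrans = 5 ms, RTT = 200 ms (= 2 * Tprop, Tprop = 100 ms)
Time until first ACK returns = Ttrans + RTT = 5 + 200 = 205 ms
Need W * Ttrans >= Ttrans + RTT  ->  W >= (Ttrans + RTT) / Ttrans
(Ttrans + RTT) / Ttrans = 205 / 5 = 41
W_min = ceil(41) = 41

41


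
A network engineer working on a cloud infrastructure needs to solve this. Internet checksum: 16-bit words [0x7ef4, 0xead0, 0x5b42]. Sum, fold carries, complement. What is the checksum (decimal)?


Given words: [0x7ef4, 0xead0, 0x5b42]
Step 1: Sum all words
Raw sum = 32500 + 60112 + 23362 = 115974
Step 2: Fold carry: (50438 + 1) = 50439
One's complement = ~50439 & 0xFFFF = 15096

15096


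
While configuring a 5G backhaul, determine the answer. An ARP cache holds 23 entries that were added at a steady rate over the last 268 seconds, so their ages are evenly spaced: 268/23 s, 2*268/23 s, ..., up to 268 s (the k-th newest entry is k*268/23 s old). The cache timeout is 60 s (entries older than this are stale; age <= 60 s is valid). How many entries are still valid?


Ages are k * 268/23 s for k = 1..23 (spacing = 11.6522 s).
Entry k is valid iff k * 268/23 <= 60 iff k <= 23 * 60 / 268 = 5.1493
n_valid = floor(5.1493) = 5
(n_stale = 23 - 5 = 18)

5


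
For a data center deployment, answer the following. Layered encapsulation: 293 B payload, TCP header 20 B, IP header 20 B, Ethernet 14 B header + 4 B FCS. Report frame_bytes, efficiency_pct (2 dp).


TCP segment = 293 + 20 = 313 B
IP packet = 313 + 20 = 333 B
Ethernet frame = 333 + 14 + 4 = 351 B
Efficiency = app / frame = 293 / 351 = 0.834758 = 83.4758% -> 83.48% (2 dp)

351, 83.48


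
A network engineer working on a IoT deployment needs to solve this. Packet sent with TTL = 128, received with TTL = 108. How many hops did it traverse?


Given: initial TTL = 128, received TTL = 108
Hops = initial TTL - received TTL
Hops = 128 - 108 = 20

20


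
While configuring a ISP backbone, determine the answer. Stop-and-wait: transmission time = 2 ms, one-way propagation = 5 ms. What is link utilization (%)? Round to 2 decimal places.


Given: Ttrans = 2 ms, Tprop = 5 ms
RTT = 2 * Tprop = 2 * 5 = 10 ms
U = Ttrans / (Ttrans + RTT)
U = 2 / (2 + 10)
U = 2 / 12 = 0.166667
U% = 16.67%

16.67


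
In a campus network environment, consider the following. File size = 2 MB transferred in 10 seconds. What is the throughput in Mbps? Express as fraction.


Given: file = 2 MB, time = 10 s
File in Mb = 2 * 8 = 16 Mb
Throughput = 16 / 10 Mbps
Throughput = 8/5 Mbps

8/5


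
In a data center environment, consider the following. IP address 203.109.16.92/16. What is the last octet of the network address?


Given: IP = 203.109.16.92, prefix = /16
Subnet mask = 255.255.0.0
Last octet of IP: 92
Last octet of mask: 0
Network last octet = 92 AND 0 = 0

0


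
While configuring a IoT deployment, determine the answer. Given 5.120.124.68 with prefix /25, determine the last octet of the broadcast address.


Given: IP = 5.120.124.68, prefix = /25
Host bits = 32 - 25 = 7
Network last octet = 68 AND mask = 0
Host part size = 2^7 - 1 = 127
Broadcast last octet = 0 OR 127 = 127

127


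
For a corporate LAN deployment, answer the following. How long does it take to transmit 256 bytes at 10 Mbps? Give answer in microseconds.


Given: packet = 256 bytes, bandwidth = 10 Mbps
Packet in bits = 256 * 8 = 2048 bits
Bandwidth = 10 * 10^6 = 10000000 bps
Time = 2048 / 10000000 seconds
Time in us = 2048 * 10^6 / 10000000 = 204.8

204.8


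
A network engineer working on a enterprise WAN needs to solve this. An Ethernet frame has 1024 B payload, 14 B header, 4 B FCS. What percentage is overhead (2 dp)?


Given: payload = 1024 B, header = 14 B, trailer = 4 B
Overhead bytes = header + trailer = 14 + 4 = 18
Total frame = payload + overhead = 1024 + 18 = 1042
Overhead % = 18 / 1042 * 100 = 1.7274% -> 1.73% (2 dp)

1.73


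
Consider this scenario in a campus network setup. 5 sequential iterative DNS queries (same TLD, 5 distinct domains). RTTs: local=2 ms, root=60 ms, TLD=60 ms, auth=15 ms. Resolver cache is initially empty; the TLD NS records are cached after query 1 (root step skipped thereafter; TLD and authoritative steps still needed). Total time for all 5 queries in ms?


Lookup 1 (cold cache): local + root + TLD + auth = 2 + 60 + 60 + 15 = 137 ms
Lookups 2..5 (TLD NS cached -> skip root; new domain -> still ask TLD and auth): local + TLD + auth = 2 + 60 + 15 = 77 ms each
Remaining 4 lookups: 4 * 77 = 308 ms
Total = 137 + 308 = 445 ms

445


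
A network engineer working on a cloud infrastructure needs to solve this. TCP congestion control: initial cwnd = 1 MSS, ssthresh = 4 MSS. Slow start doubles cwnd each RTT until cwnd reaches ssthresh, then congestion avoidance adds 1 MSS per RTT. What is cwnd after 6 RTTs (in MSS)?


RTT 0: cwnd = 1 MSS (initial)
RTT 1: cwnd = 2 MSS (slow start, doubled)
RTT 2: cwnd = 4 MSS (slow start, doubled)
RTT 3: cwnd = 5 MSS (congestion avoidance, +1)
RTT 4: cwnd = 6 MSS (congestion avoidance, +1)
RTT 5: cwnd = 7 MSS (congestion avoidance, +1)
RTT 6: cwnd = 8 MSS (congestion avoidance, +1)

8


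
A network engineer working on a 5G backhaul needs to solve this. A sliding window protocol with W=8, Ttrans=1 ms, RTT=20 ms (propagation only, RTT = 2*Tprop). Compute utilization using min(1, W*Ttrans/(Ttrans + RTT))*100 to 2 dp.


Given: W = 8, Ttrans = 1 ms, RTT = 20 ms (= 2 * Tprop, Tprop = 10 ms)
Cycle time = Ttrans + RTT = 1 + 20 = 21 ms (first packet sent until its ACK returns)
W * Ttrans = 8 * 1 = 8 ms of sending per cycle
W * Ttrans / (Ttrans + RTT) = 8 / 21 = 0.380952
U = min(1, 0.380952) = 0.380952
U% = 38.10%

38.10


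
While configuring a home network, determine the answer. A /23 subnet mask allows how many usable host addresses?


Given: subnet mask /23
Host bits = 32 - 23 = 9
Total addresses = 2^9 = 512
Usable hosts = 512 - 2 (network + broadcast) = 510

510


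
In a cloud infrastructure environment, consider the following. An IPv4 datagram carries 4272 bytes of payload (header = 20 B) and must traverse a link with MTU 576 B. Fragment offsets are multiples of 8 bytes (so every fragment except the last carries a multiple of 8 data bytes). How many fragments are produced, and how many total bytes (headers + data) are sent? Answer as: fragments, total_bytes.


Max data per non-final fragment = floor((MTU - header)/8)*8 = floor((576 - 20)/8)*8 = floor(556/8)*8 = 552 B
Final fragment needs no 8-byte alignment: it can carry up to MTU - header = 556 B
Non-final fragments needed = ceil((payload - 556) / 552) = ceil(3716/552) = ceil(6.7319) = 7
Number of fragments = 7 + 1 = 8
Fragment sizes (data): 7 * 552 B + 408 B (last, 408 <= 556 OK)
Total bytes sent = payload + n_frags * header = 4272 + 8*20 = 4272 + 160 = 4432 B

8, 4432


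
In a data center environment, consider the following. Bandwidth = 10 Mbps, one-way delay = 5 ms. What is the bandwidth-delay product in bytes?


Given: bandwidth = 10 Mbps, delay = 5 ms
BDP in bits = 10 * 10^6 * 5 / 1000
BDP in bits = 50000
BDP in bytes = 50000 / 8 = 6250

6250


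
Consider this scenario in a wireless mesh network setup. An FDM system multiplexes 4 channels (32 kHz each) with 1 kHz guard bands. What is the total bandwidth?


Given: 4 channels, 32 kHz each, guard = 1 kHz
Channel bandwidth = 4 * 32 = 128 kHz
Guard bands = 3 gaps * 1 kHz = 3 kHz
Total = 128 + 3 = 131 kHz

131


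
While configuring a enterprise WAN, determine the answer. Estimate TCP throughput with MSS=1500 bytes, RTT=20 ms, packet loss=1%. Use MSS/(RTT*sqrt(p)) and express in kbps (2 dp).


Given: MSS = 1500 bytes, RTT = 20 ms, loss = 1%
RTT in seconds = 20 / 1000 = 0.02
Loss rate = 1% = 0.01
sqrt(loss) = sqrt(0.01) = 0.1
Throughput (bytes/s) = 1500 / (0.02 * 0.1) = 750000.0000
Throughput (kbps) = 750000.0000 * 8 / 1000 = 6000.000000 -> 6000.00 kbps (2 dp)

6000.00


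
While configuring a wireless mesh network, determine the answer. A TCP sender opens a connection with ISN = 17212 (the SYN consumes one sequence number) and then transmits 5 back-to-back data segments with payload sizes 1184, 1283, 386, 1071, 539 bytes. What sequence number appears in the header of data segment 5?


The SYN occupies sequence number ISN = 17212, so the first data byte is ISN + 1 = 17213.
SEQ of data segment i = (ISN + 1) + sum of payload sizes of segments 1..i-1.
Segment 1: SEQ = 17213, payload = 1184 bytes
Segment 2: SEQ = 18397, payload = 1283 bytes
Segment 3: SEQ = 19680, payload = 386 bytes
Segment 4: SEQ = 20066, payload = 1071 bytes
Segment 5: SEQ = 21137, payload = 539 bytes
SEQ of segment 5 = 17213 + 1184 + 1283 + 386 + 1071 = 21137

21137


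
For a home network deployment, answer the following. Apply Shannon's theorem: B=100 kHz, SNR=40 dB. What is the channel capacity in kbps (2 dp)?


Given: B = 100 kHz, SNR = 40 dB
SNR linear = 10^(40/10) = 10000
1 + SNR = 10001
log2(10001) = 13.2878566418
C = 100 * 1000 * 13.2878566418 = 1328785.6642 bps
C = 1328.785664 kbps -> 1328.79 kbps (2 dp)

1328.79


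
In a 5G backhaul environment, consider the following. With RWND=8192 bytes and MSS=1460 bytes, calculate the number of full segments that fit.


Given: RWND = 8192 bytes, MSS = 1460 bytes
Full segments = floor(RWND / MSS)
Full segments = floor(8192 / 1460)
Full segments = floor(5.611) = 5

5


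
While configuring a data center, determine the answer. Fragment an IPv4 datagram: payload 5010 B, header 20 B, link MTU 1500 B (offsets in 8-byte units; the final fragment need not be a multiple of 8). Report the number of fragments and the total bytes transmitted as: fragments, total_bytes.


Max data per non-final fragment = floor((MTU - header)/8)*8 = floor((1500 - 20)/8)*8 = floor(1480/8)*8 = 1480 B
Final fragment needs no 8-byte alignment: it can carry up to MTU - header = 1480 B
Non-final fragments needed = ceil((payload - 1480) / 1480) = ceil(3530/1480) = ceil(2.3851) = 3
Number of fragments = 3 + 1 = 4
Fragment sizes (data): 3 * 1480 B + 570 B (last, 570 <= 1480 OK)
Total bytes sent = payload + n_frags * header = 5010 + 4*20 = 5010 + 80 = 5090 B

4, 5090


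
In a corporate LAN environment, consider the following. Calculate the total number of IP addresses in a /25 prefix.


Given: CIDR prefix /25
Host bits = 32 - 25 = 7
Total addresses = 2^7 = 128

128


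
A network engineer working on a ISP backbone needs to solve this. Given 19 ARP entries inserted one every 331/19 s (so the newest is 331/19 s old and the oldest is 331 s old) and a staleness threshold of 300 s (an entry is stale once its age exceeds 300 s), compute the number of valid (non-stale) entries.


Ages are k * 331/19 s for k = 1..19 (spacing = 17.4211 s).
Entry k is valid iff k * 331/19 <= 300 iff k <= 19 * 300 / 331 = 17.2205
n_valid = floor(17.2205) = 17
(n_stale = 19 - 17 = 2)

17


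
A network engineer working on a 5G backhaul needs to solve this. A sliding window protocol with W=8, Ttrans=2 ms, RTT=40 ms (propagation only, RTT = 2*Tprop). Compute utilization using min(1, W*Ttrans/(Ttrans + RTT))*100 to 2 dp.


Given: W = 8, Ttrans = 2 ms, RTT = 40 ms (= 2 * Tprop, Tprop = 20 ms)
Cycle time = Ttrans + RTT = 2 + 40 = 42 ms (first packet sent until its ACK returns)
W * Ttrans = 8 * 2 = 16 ms of sending per cycle
W * Ttrans / (Ttrans + RTT) = 16 / 42 = 0.380952
U = min(1, 0.380952) = 0.380952
U% = 38.10%

38.10


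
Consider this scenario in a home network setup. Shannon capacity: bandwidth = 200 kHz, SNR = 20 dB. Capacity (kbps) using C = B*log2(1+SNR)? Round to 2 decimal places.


Given: B = 200 kHz, SNR = 20 dB
SNR linear = 10^(20/10) = 100
1 + SNR = 101
log2(101) = 6.6582114828
C = 200 * 1000 * 6.6582114828 = 1331642.2966 bps
C = 1331.642297 kbps -> 1331.64 kbps (2 dp)

1331.64


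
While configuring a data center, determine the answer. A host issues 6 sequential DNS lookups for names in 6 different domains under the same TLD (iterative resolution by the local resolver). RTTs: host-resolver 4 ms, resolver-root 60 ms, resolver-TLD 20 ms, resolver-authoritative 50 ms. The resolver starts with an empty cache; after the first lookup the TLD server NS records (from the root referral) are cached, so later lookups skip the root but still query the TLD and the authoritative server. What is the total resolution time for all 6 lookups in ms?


Lookup 1 (cold cache): local + root + TLD + auth = 4 + 60 + 20 + 50 = 134 ms
Lookups 2..6 (TLD NS cached -> skip root; new domain -> still ask TLD and auth): local + TLD + auth = 4 + 20 + 50 = 74 ms each
Remaining 5 lookups: 5 * 74 = 370 ms
Total = 134 + 370 = 504 ms

504


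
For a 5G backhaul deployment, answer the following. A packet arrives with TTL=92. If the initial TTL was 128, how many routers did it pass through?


Given: initial TTL = 128, received TTL = 92
Hops = initial TTL - received TTL
Hops = 128 - 92 = 36

36


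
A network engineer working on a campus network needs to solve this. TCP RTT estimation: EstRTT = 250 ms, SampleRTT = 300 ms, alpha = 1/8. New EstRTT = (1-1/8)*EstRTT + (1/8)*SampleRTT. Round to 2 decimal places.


Given: EstRTT = 250 ms, SampleRTT = 300 ms, alpha = 1/8
New EstRTT = (1 - alpha) * EstRTT + alpha * SampleRTT
(7/8) * 250 = 218.75
(1/8) * 300 = 37.5
New EstRTT = 218.75 + 37.5 = 256.25 ms -> 256.25 ms (2 dp)

256.25


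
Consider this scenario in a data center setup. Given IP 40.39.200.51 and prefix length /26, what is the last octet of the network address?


Given: IP = 40.39.200.51, prefix = /26
Subnet mask = 255.255.255.192
Last octet of IP: 51
Last octet of mask: 192
Network last octet = 51 AND 192 = 0

0


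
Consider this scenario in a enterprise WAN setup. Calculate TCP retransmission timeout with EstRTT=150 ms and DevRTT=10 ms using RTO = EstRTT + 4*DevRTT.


Given: EstRTT = 150 ms, DevRTT = 10 ms
Timeout = EstRTT + 4 * DevRTT
4 * DevRTT = 4 * 10 = 40
Timeout = 150 + 40 = 190 ms

190


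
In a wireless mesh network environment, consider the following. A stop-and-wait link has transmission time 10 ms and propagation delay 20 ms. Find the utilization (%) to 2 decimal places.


Given: Ttrans = 10 ms, Tprop = 20 ms
RTT = 2 * Tprop = 2 * 20 = 40 ms
U = Ttrans / (Ttrans + RTT)
U = 10 / (10 + 40)
U = 10 / 50 = 0.2
U% = 20.00%

20.00


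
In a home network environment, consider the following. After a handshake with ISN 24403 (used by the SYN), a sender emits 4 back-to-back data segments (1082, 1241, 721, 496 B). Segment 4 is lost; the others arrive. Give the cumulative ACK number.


SYN uses sequence number 24403; first data byte = ISN + 1 = 24404.
Segment 1: SEQ = 24404, len = 1082 B, covers [24404, 25485]
Segment 2: SEQ = 25486, len = 1241 B, covers [25486, 26726]
Segment 3: SEQ = 26727, len = 721 B, covers [26727, 27447]
Segment 4: SEQ = 27448, len = 496 B, covers [27448, 27943] [LOST]
In-order data received: bytes [24404, 27447] (segments 1..3).
Segment 4 missing -> gap begins at byte 27448.
Cumulative ACK = next expected in-order byte = 24404 + 1082 + 1241 + 721 = 27448

27448


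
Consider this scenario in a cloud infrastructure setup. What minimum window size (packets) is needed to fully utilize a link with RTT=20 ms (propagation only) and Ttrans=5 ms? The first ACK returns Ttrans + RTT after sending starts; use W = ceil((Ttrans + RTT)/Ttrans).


Given: Ttrans = 5 ms, RTT = 20 ms (= 2 * Tprop, Tprop = 10 ms)
Time until first ACK returns = Ttrans + RTT = 5 + 20 = 25 ms
Need W * Ttrans >= Ttrans + RTT  ->  W >= (Ttrans + RTT) / Ttrans
(Ttrans + RTT) / Ttrans = 25 / 5 = 5
W_min = ceil(5) = 5

5


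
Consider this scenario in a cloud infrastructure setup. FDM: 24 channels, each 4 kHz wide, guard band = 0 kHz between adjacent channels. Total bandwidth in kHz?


Given: 24 channels, 4 kHz each, guard = 0 kHz
Channel bandwidth = 24 * 4 = 96 kHz
Guard bands = 23 gaps * 0 kHz = 0 kHz
Total = 96 + 0 = 96 kHz

96


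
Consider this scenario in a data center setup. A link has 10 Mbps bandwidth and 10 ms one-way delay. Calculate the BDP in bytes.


Given: bandwidth = 10 Mbps, delay = 10 ms
BDP in bits = 10 * 10^6 * 10 / 1000
BDP in bits = 100000
BDP in bytes = 100000 / 8 = 12500

12500


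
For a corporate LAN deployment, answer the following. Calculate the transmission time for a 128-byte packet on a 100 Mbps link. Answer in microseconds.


Given: packet = 128 bytes, bandwidth = 100 Mbps
Packet in bits = 128 * 8 = 1024 bits
Bandwidth = 100 * 10^6 = 100000000 bps
Time = 1024 / 100000000 seconds
Time in us = 1024 * 10^6 / 100000000 = 10.24

10.24


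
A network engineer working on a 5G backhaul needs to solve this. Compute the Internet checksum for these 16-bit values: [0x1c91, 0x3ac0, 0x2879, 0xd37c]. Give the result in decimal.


Given words: [0x1c91, 0x3ac0, 0x2879, 0xd37c]
Step 1: Sum all words
Raw sum = 7313 + 15040 + 10361 + 54140 = 86854
Step 2: Fold carry: (21318 + 1) = 21319
One's complement = ~21319 & 0xFFFF = 44216

44216


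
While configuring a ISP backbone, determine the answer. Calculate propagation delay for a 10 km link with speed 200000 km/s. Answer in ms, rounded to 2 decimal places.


Given: distance = 10 km, speed = 200000 km/s
Delay = distance / speed = 10 / 200000 seconds
Delay in ms = 10 * 1000 / 200000
Delay = 0.0500 ms
Rounded to 2 dp = 0.05 ms

0.05


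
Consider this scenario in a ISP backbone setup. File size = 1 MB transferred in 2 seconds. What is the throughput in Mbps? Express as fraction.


Given: file = 1 MB, time = 2 s
File in Mb = 1 * 8 = 8 Mb
Throughput = 8 / 2 Mbps
Throughput = 4 Mbps

4


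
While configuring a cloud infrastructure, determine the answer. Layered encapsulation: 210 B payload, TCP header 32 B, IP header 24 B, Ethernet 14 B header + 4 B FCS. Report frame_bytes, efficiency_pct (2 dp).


TCP segment = 210 + 32 = 242 B
IP packet = 242 + 24 = 266 B
Ethernet frame = 266 + 14 + 4 = 284 B
Efficiency = app / frame = 210 / 284 = 0.739437 = 73.9437% -> 73.94% (2 dp)

284, 73.94


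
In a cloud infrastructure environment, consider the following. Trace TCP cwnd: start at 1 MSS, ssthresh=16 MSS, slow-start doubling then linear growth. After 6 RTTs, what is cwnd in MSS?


RTT 0: cwnd = 1 MSS (initial)
RTT 1: cwnd = 2 MSS (slow start, doubled)
RTT 2: cwnd = 4 MSS (slow start, doubled)
RTT 3: cwnd = 8 MSS (slow start, doubled)
RTT 4: cwnd = 16 MSS (slow start, doubled)
RTT 5: cwnd = 17 MSS (congestion avoidance, +1)
RTT 6: cwnd = 18 MSS (congestion avoidance, +1)

18


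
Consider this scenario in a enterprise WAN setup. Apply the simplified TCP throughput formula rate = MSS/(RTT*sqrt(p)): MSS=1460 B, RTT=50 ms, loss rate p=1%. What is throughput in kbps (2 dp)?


Given: MSS = 1460 bytes, RTT = 50 ms, loss = 1%
RTT in seconds = 50 / 1000 = 0.05
Loss rate = 1% = 0.01
sqrt(loss) = sqrt(0.01) = 0.1
Throughput (bytes/s) = 1460 / (0.05 * 0.1) = 292000.0000
Throughput (kbps) = 292000.0000 * 8 / 1000 = 2336.000000 -> 2336.00 kbps (2 dp)

2336.00


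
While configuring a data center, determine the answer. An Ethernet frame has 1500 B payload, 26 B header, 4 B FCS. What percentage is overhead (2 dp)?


Given: payload = 1500 B, header = 26 B, trailer = 4 B
Overhead bytes = header + trailer = 26 + 4 = 30
Total frame = payload + overhead = 1500 + 30 = 1530
Overhead % = 30 / 1530 * 100 = 1.9608% -> 1.96% (2 dp)

1.96


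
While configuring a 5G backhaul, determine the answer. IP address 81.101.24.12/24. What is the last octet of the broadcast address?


Given: IP = 81.101.24.12, prefix = /24
Host bits = 32 - 24 = 8
Network last octet = 12 AND mask = 0
Host part size = 2^8 - 1 = 255
Broadcast last octet = 0 OR 255 = 255

255


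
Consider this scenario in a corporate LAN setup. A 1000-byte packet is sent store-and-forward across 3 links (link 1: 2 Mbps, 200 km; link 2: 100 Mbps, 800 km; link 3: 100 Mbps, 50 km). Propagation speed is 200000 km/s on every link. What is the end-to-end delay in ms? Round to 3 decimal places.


Packet = 1000 bytes = 8000 bits. Store-and-forward: sum (t_trans + t_prop) per link.
Link 1: t_trans = 8000/(2*10^6) s = 4.0000 ms; t_prop = 200/200000 s = 1.0000 ms; subtotal = 5.0000 ms
Link 2: t_trans = 8000/(100*10^6) s = 0.0800 ms; t_prop = 800/200000 s = 4.0000 ms; subtotal = 4.0800 ms
Link 3: t_trans = 8000/(100*10^6) s = 0.0800 ms; t_prop = 50/200000 s = 0.2500 ms; subtotal = 0.3300 ms
End-to-end = 5.0000 + 4.0800 + 0.3300 = 9.4100 ms -> 9.410 ms (3 dp)

9.410


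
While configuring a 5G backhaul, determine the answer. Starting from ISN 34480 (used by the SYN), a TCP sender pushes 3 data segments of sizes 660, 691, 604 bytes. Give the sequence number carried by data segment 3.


The SYN occupies sequence number ISN = 34480, so the first data byte is ISN + 1 = 34481.
SEQ of data segment i = (ISN + 1) + sum of payload sizes of segments 1..i-1.
Segment 1: SEQ = 34481, payload = 660 bytes
Segment 2: SEQ = 35141, payload = 691 bytes
Segment 3: SEQ = 35832, payload = 604 bytes
SEQ of segment 3 = 34481 + 660 + 691 = 35832

35832


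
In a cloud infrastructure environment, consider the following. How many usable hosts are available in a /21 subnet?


Given: subnet mask /21
Host bits = 32 - 21 = 11
Total addresses = 2^11 = 2048
Usable hosts = 2048 - 2 (network + broadcast) = 2046

2046


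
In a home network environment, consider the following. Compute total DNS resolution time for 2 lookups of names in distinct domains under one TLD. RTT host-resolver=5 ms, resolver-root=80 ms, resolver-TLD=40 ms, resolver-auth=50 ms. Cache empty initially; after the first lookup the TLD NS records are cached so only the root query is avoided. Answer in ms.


Lookup 1 (cold cache): local + root + TLD + auth = 5 + 80 + 40 + 50 = 175 ms
Lookups 2..2 (TLD NS cached -> skip root; new domain -> still ask TLD and auth): local + TLD + auth = 5 + 40 + 50 = 95 ms each
Remaining 1 lookups: 1 * 95 = 95 ms
Total = 175 + 95 = 270 ms

270


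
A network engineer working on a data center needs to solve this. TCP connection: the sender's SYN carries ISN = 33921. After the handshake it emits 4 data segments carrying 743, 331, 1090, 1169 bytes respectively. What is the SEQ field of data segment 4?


The SYN occupies sequence number ISN = 33921, so the first data byte is ISN + 1 = 33922.
SEQ of data segment i = (ISN + 1) + sum of payload sizes of segments 1..i-1.
Segment 1: SEQ = 33922, payload = 743 bytes
Segment 2: SEQ = 34665, payload = 331 bytes
Segment 3: SEQ = 34996, payload = 1090 bytes
Segment 4: SEQ = 36086, payload = 1169 bytes
SEQ of segment 4 = 33922 + 743 + 331 + 1090 = 36086

36086


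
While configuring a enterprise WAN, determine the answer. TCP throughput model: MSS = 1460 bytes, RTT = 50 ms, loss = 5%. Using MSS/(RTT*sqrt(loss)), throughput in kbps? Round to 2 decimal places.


Given: MSS = 1460 bytes, RTT = 50 ms, loss = 5%
RTT in seconds = 50 / 1000 = 0.05
Loss rate = 5% = 0.05
sqrt(loss) = sqrt(0.05) = 0.223606797750
Throughput (bytes/s) = 1460 / (0.05 * 0.223606797750) = 130586.3699
Throughput (kbps) = 130586.3699 * 8 / 1000 = 1044.690959 -> 1044.69 kbps (2 dp)

1044.69


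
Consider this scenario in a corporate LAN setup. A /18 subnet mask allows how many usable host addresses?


Given: subnet mask /18
Host bits = 32 - 18 = 14
Total addresses = 2^14 = 16384
Usable hosts = 16384 - 2 (network + broadcast) = 16382

16382


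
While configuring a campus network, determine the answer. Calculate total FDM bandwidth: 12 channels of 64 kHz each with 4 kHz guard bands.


Given: 12 channels, 64 kHz each, guard = 4 kHz
Channel bandwidth = 12 * 64 = 768 kHz
Guard bands = 11 gaps * 4 kHz = 44 kHz
Total = 768 + 44 = 812 kHz

812


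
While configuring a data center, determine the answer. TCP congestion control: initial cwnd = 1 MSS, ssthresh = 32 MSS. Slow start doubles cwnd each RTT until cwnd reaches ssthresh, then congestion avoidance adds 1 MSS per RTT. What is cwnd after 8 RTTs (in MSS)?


RTT 0: cwnd = 1 MSS (initial)
RTT 1: cwnd = 2 MSS (slow start, doubled)
RTT 2: cwnd = 4 MSS (slow start, doubled)
RTT 3: cwnd = 8 MSS (slow start, doubled)
RTT 4: cwnd = 16 MSS (slow start, doubled)
RTT 5: cwnd = 32 MSS (slow start, doubled)
RTT 6: cwnd = 33 MSS (congestion avoidance, +1)
RTT 7: cwnd = 34 MSS (congestion avoidance, +1)
RTT 8: cwnd = 35 MSS (congestion avoidance, +1)

35
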